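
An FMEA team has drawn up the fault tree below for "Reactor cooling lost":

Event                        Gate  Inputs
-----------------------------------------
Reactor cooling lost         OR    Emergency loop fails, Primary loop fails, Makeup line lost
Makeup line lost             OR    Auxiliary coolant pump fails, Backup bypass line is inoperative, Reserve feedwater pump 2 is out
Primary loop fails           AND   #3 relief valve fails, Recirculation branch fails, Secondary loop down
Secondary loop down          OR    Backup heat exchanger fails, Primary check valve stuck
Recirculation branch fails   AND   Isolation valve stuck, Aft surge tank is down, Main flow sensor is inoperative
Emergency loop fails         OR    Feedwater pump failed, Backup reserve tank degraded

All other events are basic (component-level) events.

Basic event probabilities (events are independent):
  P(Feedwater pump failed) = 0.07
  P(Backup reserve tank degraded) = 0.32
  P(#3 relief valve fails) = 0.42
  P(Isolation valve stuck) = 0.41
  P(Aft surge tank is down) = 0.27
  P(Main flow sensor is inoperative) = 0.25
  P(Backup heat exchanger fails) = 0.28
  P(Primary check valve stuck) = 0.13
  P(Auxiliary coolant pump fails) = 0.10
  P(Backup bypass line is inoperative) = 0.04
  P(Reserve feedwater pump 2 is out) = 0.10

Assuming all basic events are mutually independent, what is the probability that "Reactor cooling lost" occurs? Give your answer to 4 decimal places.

0.5104

P(Emergency loop fails) [OR] = 1 − (1−0.07) × (1−0.32) = 0.367600
P(Recirculation branch fails) [AND] = 0.41 × 0.27 × 0.25 = 0.027675
P(Secondary loop down) [OR] = 1 − (1−0.28) × (1−0.13) = 0.373600
P(Primary loop fails) [AND] = 0.42 × 0.027675 × 0.373600 = 0.004343
P(Makeup line lost) [OR] = 1 − (1−0.10) × (1−0.04) × (1−0.10) = 0.222400
P(Reactor cooling lost) [OR] = 1 − (1−0.367600) × (1−0.004343) × (1−0.222400) = 0.510381
Rounded to 4 decimal places: P(Reactor cooling lost) ≈ 0.5104.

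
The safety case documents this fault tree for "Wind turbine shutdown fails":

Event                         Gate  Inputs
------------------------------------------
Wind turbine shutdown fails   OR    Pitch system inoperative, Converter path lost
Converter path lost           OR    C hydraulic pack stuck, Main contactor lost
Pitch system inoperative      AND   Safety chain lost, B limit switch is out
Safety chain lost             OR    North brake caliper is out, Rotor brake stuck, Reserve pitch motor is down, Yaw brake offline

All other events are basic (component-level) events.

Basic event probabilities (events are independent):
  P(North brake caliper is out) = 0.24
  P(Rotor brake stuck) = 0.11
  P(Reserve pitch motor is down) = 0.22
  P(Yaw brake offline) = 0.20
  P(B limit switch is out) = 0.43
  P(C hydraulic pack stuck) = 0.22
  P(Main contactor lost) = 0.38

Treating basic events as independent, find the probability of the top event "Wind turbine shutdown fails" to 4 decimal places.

0.6366

P(Safety chain lost) [OR] = 1 − (1−0.24) × (1−0.11) × (1−0.22) × (1−0.20) = 0.577926
P(Pitch system inoperative) [AND] = 0.577926 × 0.43 = 0.248508
P(Converter path lost) [OR] = 1 − (1−0.22) × (1−0.38) = 0.516400
P(Wind turbine shutdown fails) [OR] = 1 − (1−0.248508) × (1−0.516400) = 0.636578
Rounded to 4 decimal places: P(Wind turbine shutdown fails) ≈ 0.6366.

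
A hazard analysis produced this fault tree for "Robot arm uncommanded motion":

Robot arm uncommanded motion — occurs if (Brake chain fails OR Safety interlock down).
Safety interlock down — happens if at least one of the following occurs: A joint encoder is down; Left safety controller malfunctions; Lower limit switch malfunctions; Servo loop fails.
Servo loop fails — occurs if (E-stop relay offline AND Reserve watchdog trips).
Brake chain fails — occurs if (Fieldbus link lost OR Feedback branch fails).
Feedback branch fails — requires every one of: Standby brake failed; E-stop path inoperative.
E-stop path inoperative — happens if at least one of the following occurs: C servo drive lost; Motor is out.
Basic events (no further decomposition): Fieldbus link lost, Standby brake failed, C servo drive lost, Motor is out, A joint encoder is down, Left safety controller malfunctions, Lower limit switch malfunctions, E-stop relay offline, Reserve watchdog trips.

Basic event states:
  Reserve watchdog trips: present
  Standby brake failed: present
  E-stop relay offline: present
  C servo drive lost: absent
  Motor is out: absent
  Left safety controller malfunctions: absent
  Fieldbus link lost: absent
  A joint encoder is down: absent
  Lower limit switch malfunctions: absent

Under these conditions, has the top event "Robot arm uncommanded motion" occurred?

E-stop path inoperative [OR]: C servo drive lost=not, Motor is out=not → no input occurs → does not occur.
Feedback branch fails [AND]: Standby brake failed=occurs, E-stop path inoperative=not → not all inputs occur → does not occur.
Brake chain fails [OR]: Fieldbus link lost=not, Feedback branch fails=not → no input occurs → does not occur.
Servo loop fails [AND]: E-stop relay offline=occurs, Reserve watchdog trips=occurs → all inputs occur → occurs.
Safety interlock down [OR]: A joint encoder is down=not, Left safety controller malfunctions=not, Lower limit switch malfunctions=not, Servo loop fails=occurs → at least one input occurs → occurs.
Robot arm uncommanded motion [OR]: Brake chain fails=not, Safety interlock down=occurs → at least one input occurs → occurs.

Yes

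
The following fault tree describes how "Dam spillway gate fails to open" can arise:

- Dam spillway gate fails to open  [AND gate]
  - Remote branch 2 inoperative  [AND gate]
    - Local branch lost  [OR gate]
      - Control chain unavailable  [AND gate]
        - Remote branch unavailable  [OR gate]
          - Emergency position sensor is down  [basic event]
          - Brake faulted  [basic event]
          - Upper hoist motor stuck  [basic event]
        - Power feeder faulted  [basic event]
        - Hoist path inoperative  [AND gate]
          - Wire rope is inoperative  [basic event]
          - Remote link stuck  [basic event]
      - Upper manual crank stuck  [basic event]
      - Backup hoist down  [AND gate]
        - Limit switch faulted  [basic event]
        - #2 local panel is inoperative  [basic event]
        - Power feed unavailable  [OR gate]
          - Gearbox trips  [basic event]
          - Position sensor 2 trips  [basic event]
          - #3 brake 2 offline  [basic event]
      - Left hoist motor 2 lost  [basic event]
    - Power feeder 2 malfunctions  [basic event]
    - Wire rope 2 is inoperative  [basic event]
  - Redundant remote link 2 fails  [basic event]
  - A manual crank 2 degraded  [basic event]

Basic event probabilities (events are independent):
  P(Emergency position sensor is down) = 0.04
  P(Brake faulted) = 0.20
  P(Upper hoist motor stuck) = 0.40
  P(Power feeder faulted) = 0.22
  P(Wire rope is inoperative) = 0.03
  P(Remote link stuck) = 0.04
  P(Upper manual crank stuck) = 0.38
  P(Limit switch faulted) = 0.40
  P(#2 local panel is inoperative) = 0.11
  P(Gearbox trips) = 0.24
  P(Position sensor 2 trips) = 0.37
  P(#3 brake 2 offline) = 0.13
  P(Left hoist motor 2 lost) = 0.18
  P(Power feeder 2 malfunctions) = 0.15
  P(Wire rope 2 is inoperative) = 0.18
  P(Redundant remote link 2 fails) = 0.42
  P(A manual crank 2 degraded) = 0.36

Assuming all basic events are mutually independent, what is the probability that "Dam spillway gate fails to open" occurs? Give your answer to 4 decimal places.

0.0021

P(Remote branch unavailable) [OR] = 1 − (1−0.04) × (1−0.20) × (1−0.40) = 0.539200
P(Hoist path inoperative) [AND] = 0.03 × 0.04 = 0.001200
P(Control chain unavailable) [AND] = 0.539200 × 0.22 × 0.001200 = 0.000142
P(Power feed unavailable) [OR] = 1 − (1−0.24) × (1−0.37) × (1−0.13) = 0.583444
P(Backup hoist down) [AND] = 0.40 × 0.11 × 0.583444 = 0.025672
P(Local branch lost) [OR] = 1 − (1−0.000142) × (1−0.38) × (1−0.025672) × (1−0.18) = 0.504722
P(Remote branch 2 inoperative) [AND] = 0.504722 × 0.15 × 0.18 = 0.013627
P(Dam spillway gate fails to open) [AND] = 0.013627 × 0.42 × 0.36 = 0.002060
Rounded to 4 decimal places: P(Dam spillway gate fails to open) ≈ 0.0021.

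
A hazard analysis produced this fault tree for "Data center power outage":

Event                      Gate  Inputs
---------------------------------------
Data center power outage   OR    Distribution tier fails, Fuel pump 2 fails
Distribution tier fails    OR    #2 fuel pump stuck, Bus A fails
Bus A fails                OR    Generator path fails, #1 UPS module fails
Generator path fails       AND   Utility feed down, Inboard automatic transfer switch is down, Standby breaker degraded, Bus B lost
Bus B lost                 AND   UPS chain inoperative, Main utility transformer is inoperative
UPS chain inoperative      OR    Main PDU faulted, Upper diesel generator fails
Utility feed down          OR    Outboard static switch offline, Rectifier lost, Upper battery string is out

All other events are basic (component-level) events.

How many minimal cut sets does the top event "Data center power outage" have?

Utility feed down [OR]: union of children's cut sets → 3 cut set(s).
UPS chain inoperative [OR]: union of children's cut sets → 2 cut set(s).
Bus B lost [AND]: one cut set from each child combined → 2 × 1 = 2 cut set(s).
Generator path fails [AND]: one cut set from each child combined → 3 × 1 × 1 × 2 = 6 cut set(s).
Bus A fails [OR]: union of children's cut sets → 7 cut set(s).
Distribution tier fails [OR]: union of children's cut sets → 8 cut set(s).
Data center power outage [OR]: union of children's cut sets → 9 cut set(s).
Minimal cut sets: {#2 fuel pump stuck}; {Inboard automatic transfer switch is down, Main PDU faulted, Main utility transformer is inoperative, Outboard static switch offline, Standby breaker degraded}; {Inboard automatic transfer switch is down, Main utility transformer is inoperative, Outboard static switch offline, Standby breaker degraded, Upper diesel generator fails}; {Inboard automatic transfer switch is down, Main PDU faulted, Main utility transformer is inoperative, Rectifier lost, Standby breaker degraded}; {Inboard automatic transfer switch is down, Main utility transformer is inoperative, Rectifier lost, Standby breaker degraded, Upper diesel generator fails}; {Inboard automatic transfer switch is down, Main PDU faulted, Main utility transformer is inoperative, Standby breaker degraded, Upper battery string is out}; {Inboard automatic transfer switch is down, Main utility transformer is inoperative, Standby breaker degraded, Upper battery string is out, Upper diesel generator fails}; {#1 UPS module fails}; {Fuel pump 2 fails}.

9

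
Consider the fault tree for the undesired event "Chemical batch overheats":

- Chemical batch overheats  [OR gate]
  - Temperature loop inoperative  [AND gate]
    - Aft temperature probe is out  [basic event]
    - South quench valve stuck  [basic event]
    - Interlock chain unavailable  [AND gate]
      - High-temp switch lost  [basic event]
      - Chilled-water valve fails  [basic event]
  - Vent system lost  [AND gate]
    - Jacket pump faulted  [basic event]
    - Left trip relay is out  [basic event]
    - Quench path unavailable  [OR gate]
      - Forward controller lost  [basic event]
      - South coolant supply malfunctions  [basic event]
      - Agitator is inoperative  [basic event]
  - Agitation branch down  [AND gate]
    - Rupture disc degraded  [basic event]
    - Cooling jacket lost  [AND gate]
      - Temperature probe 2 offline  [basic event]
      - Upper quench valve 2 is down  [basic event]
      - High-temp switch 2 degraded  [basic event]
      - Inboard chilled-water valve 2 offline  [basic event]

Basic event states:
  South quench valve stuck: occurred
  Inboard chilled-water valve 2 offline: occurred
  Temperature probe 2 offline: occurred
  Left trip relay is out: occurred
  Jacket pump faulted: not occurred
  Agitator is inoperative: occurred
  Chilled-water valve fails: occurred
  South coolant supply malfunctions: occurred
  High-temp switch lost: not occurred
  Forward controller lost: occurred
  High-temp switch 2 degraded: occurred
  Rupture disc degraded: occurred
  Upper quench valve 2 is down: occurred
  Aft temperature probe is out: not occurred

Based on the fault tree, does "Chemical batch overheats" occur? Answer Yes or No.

Yes

Interlock chain unavailable [AND]: High-temp switch lost=not, Chilled-water valve fails=occurs → not all inputs occur → does not occur.
Temperature loop inoperative [AND]: Aft temperature probe is out=not, South quench valve stuck=occurs, Interlock chain unavailable=not → not all inputs occur → does not occur.
Quench path unavailable [OR]: Forward controller lost=occurs, South coolant supply malfunctions=occurs, Agitator is inoperative=occurs → at least one input occurs → occurs.
Vent system lost [AND]: Jacket pump faulted=not, Left trip relay is out=occurs, Quench path unavailable=occurs → not all inputs occur → does not occur.
Cooling jacket lost [AND]: Temperature probe 2 offline=occurs, Upper quench valve 2 is down=occurs, High-temp switch 2 degraded=occurs, Inboard chilled-water valve 2 offline=occurs → all inputs occur → occurs.
Agitation branch down [AND]: Rupture disc degraded=occurs, Cooling jacket lost=occurs → all inputs occur → occurs.
Chemical batch overheats [OR]: Temperature loop inoperative=not, Vent system lost=not, Agitation branch down=occurs → at least one input occurs → occurs.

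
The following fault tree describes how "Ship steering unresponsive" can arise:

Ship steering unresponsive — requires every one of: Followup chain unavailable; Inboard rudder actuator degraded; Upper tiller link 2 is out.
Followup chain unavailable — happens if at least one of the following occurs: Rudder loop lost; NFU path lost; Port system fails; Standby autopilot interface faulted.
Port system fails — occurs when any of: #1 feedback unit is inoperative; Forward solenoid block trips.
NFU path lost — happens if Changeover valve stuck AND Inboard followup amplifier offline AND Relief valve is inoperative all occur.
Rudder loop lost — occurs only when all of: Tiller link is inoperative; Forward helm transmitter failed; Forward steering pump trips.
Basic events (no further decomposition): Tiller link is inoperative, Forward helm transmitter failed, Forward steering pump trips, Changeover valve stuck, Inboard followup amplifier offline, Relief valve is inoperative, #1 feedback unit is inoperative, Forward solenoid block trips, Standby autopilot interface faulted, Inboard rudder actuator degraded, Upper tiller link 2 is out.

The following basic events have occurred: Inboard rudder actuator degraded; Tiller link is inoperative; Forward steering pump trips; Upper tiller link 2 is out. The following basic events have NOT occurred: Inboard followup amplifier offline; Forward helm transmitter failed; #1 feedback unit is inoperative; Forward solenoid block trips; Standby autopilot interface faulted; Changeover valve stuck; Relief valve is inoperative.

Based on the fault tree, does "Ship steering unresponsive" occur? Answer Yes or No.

Rudder loop lost [AND]: Tiller link is inoperative=occurs, Forward helm transmitter failed=not, Forward steering pump trips=occurs → not all inputs occur → does not occur.
NFU path lost [AND]: Changeover valve stuck=not, Inboard followup amplifier offline=not, Relief valve is inoperative=not → not all inputs occur → does not occur.
Port system fails [OR]: #1 feedback unit is inoperative=not, Forward solenoid block trips=not → no input occurs → does not occur.
Followup chain unavailable [OR]: Rudder loop lost=not, NFU path lost=not, Port system fails=not, Standby autopilot interface faulted=not → no input occurs → does not occur.
Ship steering unresponsive [AND]: Followup chain unavailable=not, Inboard rudder actuator degraded=occurs, Upper tiller link 2 is out=occurs → not all inputs occur → does not occur.

No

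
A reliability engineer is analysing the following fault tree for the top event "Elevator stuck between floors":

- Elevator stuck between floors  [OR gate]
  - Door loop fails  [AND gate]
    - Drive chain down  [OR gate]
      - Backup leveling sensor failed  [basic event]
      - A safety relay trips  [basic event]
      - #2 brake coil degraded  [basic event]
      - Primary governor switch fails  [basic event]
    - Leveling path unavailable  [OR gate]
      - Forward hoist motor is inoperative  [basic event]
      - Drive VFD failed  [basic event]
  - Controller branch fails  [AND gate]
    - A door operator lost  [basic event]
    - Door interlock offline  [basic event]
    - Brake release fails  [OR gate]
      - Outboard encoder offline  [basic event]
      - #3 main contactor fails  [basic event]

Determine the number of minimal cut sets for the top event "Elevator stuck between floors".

10

Drive chain down [OR]: union of children's cut sets → 4 cut set(s).
Leveling path unavailable [OR]: union of children's cut sets → 2 cut set(s).
Door loop fails [AND]: one cut set from each child combined → 4 × 2 = 8 cut set(s).
Brake release fails [OR]: union of children's cut sets → 2 cut set(s).
Controller branch fails [AND]: one cut set from each child combined → 1 × 1 × 2 = 2 cut set(s).
Elevator stuck between floors [OR]: union of children's cut sets → 10 cut set(s).
Minimal cut sets: {Backup leveling sensor failed, Forward hoist motor is inoperative}; {Backup leveling sensor failed, Drive VFD failed}; {A safety relay trips, Forward hoist motor is inoperative}; {A safety relay trips, Drive VFD failed}; {#2 brake coil degraded, Forward hoist motor is inoperative}; {#2 brake coil degraded, Drive VFD failed}; {Forward hoist motor is inoperative, Primary governor switch fails}; {Drive VFD failed, Primary governor switch fails}; {A door operator lost, Door interlock offline, Outboard encoder offline}; {#3 main contactor fails, A door operator lost, Door interlock offline}.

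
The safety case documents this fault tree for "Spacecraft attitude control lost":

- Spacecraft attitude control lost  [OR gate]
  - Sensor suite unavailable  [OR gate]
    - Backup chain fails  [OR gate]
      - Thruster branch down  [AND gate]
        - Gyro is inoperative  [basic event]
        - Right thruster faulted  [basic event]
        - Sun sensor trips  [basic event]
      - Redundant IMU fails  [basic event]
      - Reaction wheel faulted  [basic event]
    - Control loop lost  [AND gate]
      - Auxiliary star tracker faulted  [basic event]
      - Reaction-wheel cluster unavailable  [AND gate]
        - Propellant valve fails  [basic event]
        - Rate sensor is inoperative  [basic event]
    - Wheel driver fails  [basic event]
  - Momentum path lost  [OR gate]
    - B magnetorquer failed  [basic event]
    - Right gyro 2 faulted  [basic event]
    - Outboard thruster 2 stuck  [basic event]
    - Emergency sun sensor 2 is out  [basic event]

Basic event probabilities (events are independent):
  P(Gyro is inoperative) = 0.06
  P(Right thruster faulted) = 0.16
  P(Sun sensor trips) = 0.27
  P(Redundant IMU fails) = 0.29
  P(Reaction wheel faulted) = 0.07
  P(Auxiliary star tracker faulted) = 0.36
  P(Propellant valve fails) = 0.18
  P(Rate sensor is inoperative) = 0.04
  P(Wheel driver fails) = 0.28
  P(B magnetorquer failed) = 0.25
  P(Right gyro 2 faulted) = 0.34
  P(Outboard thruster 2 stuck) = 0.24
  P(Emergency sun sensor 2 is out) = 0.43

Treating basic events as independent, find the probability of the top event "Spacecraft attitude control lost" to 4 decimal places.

0.8986

P(Thruster branch down) [AND] = 0.06 × 0.16 × 0.27 = 0.002592
P(Backup chain fails) [OR] = 1 − (1−0.002592) × (1−0.29) × (1−0.07) = 0.341411
P(Reaction-wheel cluster unavailable) [AND] = 0.18 × 0.04 = 0.007200
P(Control loop lost) [AND] = 0.36 × 0.007200 = 0.002592
P(Sensor suite unavailable) [OR] = 1 − (1−0.341411) × (1−0.002592) × (1−0.28) = 0.527045
P(Momentum path lost) [OR] = 1 − (1−0.25) × (1−0.34) × (1−0.24) × (1−0.43) = 0.785566
P(Spacecraft attitude control lost) [OR] = 1 − (1−0.527045) × (1−0.785566) = 0.898582
Rounded to 4 decimal places: P(Spacecraft attitude control lost) ≈ 0.8986.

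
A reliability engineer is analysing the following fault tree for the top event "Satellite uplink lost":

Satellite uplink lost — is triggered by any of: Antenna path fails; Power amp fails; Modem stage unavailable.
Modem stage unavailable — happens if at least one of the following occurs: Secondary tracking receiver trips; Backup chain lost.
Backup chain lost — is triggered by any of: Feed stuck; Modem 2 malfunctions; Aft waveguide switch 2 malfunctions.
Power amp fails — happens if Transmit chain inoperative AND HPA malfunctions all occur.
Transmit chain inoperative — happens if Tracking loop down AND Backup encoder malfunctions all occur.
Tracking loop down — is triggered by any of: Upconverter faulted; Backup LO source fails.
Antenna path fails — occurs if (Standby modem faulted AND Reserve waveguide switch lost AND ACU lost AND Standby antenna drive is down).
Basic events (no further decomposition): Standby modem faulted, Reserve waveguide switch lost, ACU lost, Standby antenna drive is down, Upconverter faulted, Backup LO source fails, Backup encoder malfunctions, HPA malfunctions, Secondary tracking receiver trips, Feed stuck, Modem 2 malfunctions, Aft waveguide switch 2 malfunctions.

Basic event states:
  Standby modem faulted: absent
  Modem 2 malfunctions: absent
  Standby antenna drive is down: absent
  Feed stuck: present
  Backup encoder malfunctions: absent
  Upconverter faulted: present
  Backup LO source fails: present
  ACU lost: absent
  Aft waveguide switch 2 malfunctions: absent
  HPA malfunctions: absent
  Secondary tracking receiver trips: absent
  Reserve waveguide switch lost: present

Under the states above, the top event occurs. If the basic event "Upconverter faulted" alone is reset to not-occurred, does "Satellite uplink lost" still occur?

Yes

Counterfactual: set "Upconverter faulted" to not occurred.
Antenna path fails [AND]: Standby modem faulted=not, Reserve waveguide switch lost=occurs, ACU lost=not, Standby antenna drive is down=not → not all inputs occur → does not occur.
Tracking loop down [OR]: Upconverter faulted=not, Backup LO source fails=occurs → at least one input occurs → occurs.
Transmit chain inoperative [AND]: Tracking loop down=occurs, Backup encoder malfunctions=not → not all inputs occur → does not occur.
Power amp fails [AND]: Transmit chain inoperative=not, HPA malfunctions=not → not all inputs occur → does not occur.
Backup chain lost [OR]: Feed stuck=occurs, Modem 2 malfunctions=not, Aft waveguide switch 2 malfunctions=not → at least one input occurs → occurs.
Modem stage unavailable [OR]: Secondary tracking receiver trips=not, Backup chain lost=occurs → at least one input occurs → occurs.
Satellite uplink lost [OR]: Antenna path fails=not, Power amp fails=not, Modem stage unavailable=occurs → at least one input occurs → occurs.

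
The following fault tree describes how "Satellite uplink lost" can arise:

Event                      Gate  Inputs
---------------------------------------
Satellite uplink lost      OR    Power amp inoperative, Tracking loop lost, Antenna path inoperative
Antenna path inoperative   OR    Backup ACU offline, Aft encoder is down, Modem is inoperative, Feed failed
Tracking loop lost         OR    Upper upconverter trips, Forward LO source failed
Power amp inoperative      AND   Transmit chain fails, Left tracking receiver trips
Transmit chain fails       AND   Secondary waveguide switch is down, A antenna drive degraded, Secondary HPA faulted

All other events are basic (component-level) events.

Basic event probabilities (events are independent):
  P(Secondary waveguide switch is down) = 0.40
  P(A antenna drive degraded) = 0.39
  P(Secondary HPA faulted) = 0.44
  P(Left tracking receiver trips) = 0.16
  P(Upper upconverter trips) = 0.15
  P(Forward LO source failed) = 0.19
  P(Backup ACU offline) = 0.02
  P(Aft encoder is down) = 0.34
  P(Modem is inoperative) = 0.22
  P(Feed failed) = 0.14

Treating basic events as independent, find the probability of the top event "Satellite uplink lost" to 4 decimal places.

0.7046

P(Transmit chain fails) [AND] = 0.40 × 0.39 × 0.44 = 0.068640
P(Power amp inoperative) [AND] = 0.068640 × 0.16 = 0.010982
P(Tracking loop lost) [OR] = 1 − (1−0.15) × (1−0.19) = 0.311500
P(Antenna path inoperative) [OR] = 1 − (1−0.02) × (1−0.34) × (1−0.22) × (1−0.14) = 0.566127
P(Satellite uplink lost) [OR] = 1 − (1−0.010982) × (1−0.311500) × (1−0.566127) = 0.704559
Rounded to 4 decimal places: P(Satellite uplink lost) ≈ 0.7046.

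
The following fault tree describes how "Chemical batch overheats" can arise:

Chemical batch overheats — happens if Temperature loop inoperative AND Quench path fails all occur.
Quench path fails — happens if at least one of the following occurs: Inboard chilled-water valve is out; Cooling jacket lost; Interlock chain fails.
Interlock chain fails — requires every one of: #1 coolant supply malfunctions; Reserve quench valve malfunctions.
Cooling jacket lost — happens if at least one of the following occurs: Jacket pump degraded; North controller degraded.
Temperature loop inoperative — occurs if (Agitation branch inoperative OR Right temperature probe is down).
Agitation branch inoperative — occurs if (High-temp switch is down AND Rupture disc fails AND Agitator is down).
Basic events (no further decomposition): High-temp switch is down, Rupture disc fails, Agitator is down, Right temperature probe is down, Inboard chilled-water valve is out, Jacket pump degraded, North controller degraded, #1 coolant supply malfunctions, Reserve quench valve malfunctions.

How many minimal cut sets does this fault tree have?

Agitation branch inoperative [AND]: one cut set from each child combined → 1 × 1 × 1 = 1 cut set(s).
Temperature loop inoperative [OR]: union of children's cut sets → 2 cut set(s).
Cooling jacket lost [OR]: union of children's cut sets → 2 cut set(s).
Interlock chain fails [AND]: one cut set from each child combined → 1 × 1 = 1 cut set(s).
Quench path fails [OR]: union of children's cut sets → 4 cut set(s).
Chemical batch overheats [AND]: one cut set from each child combined → 2 × 4 = 8 cut set(s).
Minimal cut sets: {Agitator is down, High-temp switch is down, Inboard chilled-water valve is out, Rupture disc fails}; {Agitator is down, High-temp switch is down, Jacket pump degraded, Rupture disc fails}; {Agitator is down, High-temp switch is down, North controller degraded, Rupture disc fails}; {#1 coolant supply malfunctions, Agitator is down, High-temp switch is down, Reserve quench valve malfunctions, Rupture disc fails}; {Inboard chilled-water valve is out, Right temperature probe is down}; {Jacket pump degraded, Right temperature probe is down}; {North controller degraded, Right temperature probe is down}; {#1 coolant supply malfunctions, Reserve quench valve malfunctions, Right temperature probe is down}.

8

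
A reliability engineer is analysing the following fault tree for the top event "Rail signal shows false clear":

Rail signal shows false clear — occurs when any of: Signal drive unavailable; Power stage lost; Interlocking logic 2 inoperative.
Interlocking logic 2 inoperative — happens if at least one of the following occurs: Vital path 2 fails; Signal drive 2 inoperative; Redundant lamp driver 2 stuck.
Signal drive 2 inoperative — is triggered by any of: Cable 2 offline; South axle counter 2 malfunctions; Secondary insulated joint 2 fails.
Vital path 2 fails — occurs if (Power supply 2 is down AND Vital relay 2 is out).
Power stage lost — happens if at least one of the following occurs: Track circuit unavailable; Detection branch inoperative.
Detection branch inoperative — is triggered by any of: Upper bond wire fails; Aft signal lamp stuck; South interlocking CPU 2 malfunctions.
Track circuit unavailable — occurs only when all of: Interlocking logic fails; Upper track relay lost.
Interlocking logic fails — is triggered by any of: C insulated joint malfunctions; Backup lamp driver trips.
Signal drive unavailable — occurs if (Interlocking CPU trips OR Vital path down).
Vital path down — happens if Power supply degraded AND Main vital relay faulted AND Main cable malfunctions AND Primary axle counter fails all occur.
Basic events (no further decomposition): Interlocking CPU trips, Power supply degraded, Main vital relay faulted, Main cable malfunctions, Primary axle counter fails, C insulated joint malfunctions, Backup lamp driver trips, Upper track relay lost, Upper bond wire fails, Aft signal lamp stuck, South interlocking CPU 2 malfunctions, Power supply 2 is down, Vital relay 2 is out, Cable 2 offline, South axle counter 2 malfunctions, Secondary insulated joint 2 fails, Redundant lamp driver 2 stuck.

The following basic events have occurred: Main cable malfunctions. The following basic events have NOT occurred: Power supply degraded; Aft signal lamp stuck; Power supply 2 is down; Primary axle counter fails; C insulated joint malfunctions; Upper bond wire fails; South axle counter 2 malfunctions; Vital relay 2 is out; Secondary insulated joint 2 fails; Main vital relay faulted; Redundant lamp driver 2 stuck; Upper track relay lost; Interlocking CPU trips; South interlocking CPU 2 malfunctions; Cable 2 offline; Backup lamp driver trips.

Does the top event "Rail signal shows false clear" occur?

Vital path down [AND]: Power supply degraded=not, Main vital relay faulted=not, Main cable malfunctions=occurs, Primary axle counter fails=not → not all inputs occur → does not occur.
Signal drive unavailable [OR]: Interlocking CPU trips=not, Vital path down=not → no input occurs → does not occur.
Interlocking logic fails [OR]: C insulated joint malfunctions=not, Backup lamp driver trips=not → no input occurs → does not occur.
Track circuit unavailable [AND]: Interlocking logic fails=not, Upper track relay lost=not → not all inputs occur → does not occur.
Detection branch inoperative [OR]: Upper bond wire fails=not, Aft signal lamp stuck=not, South interlocking CPU 2 malfunctions=not → no input occurs → does not occur.
Power stage lost [OR]: Track circuit unavailable=not, Detection branch inoperative=not → no input occurs → does not occur.
Vital path 2 fails [AND]: Power supply 2 is down=not, Vital relay 2 is out=not → not all inputs occur → does not occur.
Signal drive 2 inoperative [OR]: Cable 2 offline=not, South axle counter 2 malfunctions=not, Secondary insulated joint 2 fails=not → no input occurs → does not occur.
Interlocking logic 2 inoperative [OR]: Vital path 2 fails=not, Signal drive 2 inoperative=not, Redundant lamp driver 2 stuck=not → no input occurs → does not occur.
Rail signal shows false clear [OR]: Signal drive unavailable=not, Power stage lost=not, Interlocking logic 2 inoperative=not → no input occurs → does not occur.

No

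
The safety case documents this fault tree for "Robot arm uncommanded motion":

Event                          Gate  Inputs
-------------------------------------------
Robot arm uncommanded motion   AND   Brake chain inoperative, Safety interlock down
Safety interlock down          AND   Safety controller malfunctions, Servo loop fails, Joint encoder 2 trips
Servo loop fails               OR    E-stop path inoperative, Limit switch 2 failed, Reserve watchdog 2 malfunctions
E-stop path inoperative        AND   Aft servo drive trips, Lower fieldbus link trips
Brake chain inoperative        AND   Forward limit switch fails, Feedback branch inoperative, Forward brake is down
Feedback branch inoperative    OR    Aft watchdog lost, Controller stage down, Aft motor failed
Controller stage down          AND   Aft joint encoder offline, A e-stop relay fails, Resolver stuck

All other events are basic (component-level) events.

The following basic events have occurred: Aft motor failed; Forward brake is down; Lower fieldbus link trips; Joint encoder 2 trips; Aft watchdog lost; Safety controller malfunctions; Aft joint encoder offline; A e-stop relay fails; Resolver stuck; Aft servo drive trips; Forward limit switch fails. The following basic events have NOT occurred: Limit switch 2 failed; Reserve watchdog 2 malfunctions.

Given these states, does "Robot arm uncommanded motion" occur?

Yes

Controller stage down [AND]: Aft joint encoder offline=occurs, A e-stop relay fails=occurs, Resolver stuck=occurs → all inputs occur → occurs.
Feedback branch inoperative [OR]: Aft watchdog lost=occurs, Controller stage down=occurs, Aft motor failed=occurs → at least one input occurs → occurs.
Brake chain inoperative [AND]: Forward limit switch fails=occurs, Feedback branch inoperative=occurs, Forward brake is down=occurs → all inputs occur → occurs.
E-stop path inoperative [AND]: Aft servo drive trips=occurs, Lower fieldbus link trips=occurs → all inputs occur → occurs.
Servo loop fails [OR]: E-stop path inoperative=occurs, Limit switch 2 failed=not, Reserve watchdog 2 malfunctions=not → at least one input occurs → occurs.
Safety interlock down [AND]: Safety controller malfunctions=occurs, Servo loop fails=occurs, Joint encoder 2 trips=occurs → all inputs occur → occurs.
Robot arm uncommanded motion [AND]: Brake chain inoperative=occurs, Safety interlock down=occurs → all inputs occur → occurs.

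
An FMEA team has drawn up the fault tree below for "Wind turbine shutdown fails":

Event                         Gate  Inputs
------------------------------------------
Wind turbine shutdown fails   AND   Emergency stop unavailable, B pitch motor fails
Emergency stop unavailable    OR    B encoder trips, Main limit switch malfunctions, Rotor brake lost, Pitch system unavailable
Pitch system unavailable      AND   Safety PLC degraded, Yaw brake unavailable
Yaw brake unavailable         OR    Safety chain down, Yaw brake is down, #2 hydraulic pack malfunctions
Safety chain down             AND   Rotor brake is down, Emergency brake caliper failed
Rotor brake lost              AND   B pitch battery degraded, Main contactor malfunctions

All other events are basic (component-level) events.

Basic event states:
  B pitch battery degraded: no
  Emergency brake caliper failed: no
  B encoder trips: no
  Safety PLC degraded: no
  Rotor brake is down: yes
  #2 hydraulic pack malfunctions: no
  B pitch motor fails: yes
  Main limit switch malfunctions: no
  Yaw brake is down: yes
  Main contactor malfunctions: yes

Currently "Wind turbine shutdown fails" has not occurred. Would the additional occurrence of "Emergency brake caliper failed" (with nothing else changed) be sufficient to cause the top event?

No

Counterfactual: set "Emergency brake caliper failed" to occurred.
Rotor brake lost [AND]: B pitch battery degraded=not, Main contactor malfunctions=occurs → not all inputs occur → does not occur.
Safety chain down [AND]: Rotor brake is down=occurs, Emergency brake caliper failed=occurs → all inputs occur → occurs.
Yaw brake unavailable [OR]: Safety chain down=occurs, Yaw brake is down=occurs, #2 hydraulic pack malfunctions=not → at least one input occurs → occurs.
Pitch system unavailable [AND]: Safety PLC degraded=not, Yaw brake unavailable=occurs → not all inputs occur → does not occur.
Emergency stop unavailable [OR]: B encoder trips=not, Main limit switch malfunctions=not, Rotor brake lost=not, Pitch system unavailable=not → no input occurs → does not occur.
Wind turbine shutdown fails [AND]: Emergency stop unavailable=not, B pitch motor fails=occurs → not all inputs occur → does not occur.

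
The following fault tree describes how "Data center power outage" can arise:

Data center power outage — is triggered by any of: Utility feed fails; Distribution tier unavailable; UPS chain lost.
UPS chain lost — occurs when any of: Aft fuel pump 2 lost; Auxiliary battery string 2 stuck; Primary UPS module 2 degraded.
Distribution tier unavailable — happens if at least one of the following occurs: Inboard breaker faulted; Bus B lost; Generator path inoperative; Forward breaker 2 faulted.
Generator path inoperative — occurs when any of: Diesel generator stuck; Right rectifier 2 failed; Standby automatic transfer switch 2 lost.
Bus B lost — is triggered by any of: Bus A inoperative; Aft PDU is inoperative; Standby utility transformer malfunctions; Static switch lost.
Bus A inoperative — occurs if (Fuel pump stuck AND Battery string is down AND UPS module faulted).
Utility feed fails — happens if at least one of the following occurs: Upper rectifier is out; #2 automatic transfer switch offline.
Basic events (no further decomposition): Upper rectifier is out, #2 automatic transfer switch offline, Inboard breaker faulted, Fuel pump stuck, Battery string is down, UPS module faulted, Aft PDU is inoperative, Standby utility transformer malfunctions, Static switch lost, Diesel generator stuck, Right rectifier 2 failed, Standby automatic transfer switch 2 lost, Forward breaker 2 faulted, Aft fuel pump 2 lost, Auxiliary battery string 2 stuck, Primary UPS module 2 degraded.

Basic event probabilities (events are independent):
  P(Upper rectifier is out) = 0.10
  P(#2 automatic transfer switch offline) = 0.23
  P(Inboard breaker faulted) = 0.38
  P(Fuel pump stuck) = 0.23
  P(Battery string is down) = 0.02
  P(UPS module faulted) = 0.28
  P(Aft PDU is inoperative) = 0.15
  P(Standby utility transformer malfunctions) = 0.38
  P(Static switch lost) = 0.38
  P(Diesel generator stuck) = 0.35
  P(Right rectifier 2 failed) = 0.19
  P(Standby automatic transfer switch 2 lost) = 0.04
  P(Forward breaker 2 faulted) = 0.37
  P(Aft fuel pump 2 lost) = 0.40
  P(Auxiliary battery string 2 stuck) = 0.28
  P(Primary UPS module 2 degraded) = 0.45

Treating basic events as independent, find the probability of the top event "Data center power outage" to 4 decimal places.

0.9894

P(Utility feed fails) [OR] = 1 − (1−0.10) × (1−0.23) = 0.307000
P(Bus A inoperative) [AND] = 0.23 × 0.02 × 0.28 = 0.001288
P(Bus B lost) [OR] = 1 − (1−0.001288) × (1−0.15) × (1−0.38) × (1−0.38) = 0.673681
P(Generator path inoperative) [OR] = 1 − (1−0.35) × (1−0.19) × (1−0.04) = 0.494560
P(Distribution tier unavailable) [OR] = 1 − (1−0.38) × (1−0.673681) × (1−0.494560) × (1−0.37) = 0.935577
P(UPS chain lost) [OR] = 1 − (1−0.40) × (1−0.28) × (1−0.45) = 0.762400
P(Data center power outage) [OR] = 1 − (1−0.307000) × (1−0.935577) × (1−0.762400) = 0.989392
Rounded to 4 decimal places: P(Data center power outage) ≈ 0.9894.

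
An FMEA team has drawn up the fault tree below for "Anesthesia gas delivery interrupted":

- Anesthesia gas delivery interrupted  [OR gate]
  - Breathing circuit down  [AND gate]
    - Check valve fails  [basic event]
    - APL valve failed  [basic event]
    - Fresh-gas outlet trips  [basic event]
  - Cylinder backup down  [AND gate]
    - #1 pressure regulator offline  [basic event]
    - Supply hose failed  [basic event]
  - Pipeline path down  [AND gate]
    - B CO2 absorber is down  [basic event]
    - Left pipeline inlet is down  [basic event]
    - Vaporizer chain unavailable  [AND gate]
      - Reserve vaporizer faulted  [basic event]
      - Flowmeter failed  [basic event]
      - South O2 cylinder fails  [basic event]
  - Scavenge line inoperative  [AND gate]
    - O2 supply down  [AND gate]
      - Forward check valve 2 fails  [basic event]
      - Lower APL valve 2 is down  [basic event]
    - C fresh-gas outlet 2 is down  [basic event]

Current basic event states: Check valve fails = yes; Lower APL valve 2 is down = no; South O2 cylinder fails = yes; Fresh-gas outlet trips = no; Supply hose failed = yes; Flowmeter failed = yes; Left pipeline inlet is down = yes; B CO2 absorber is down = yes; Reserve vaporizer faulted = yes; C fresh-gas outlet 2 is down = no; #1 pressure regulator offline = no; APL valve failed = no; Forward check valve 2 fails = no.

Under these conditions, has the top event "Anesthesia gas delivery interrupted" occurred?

Breathing circuit down [AND]: Check valve fails=occurs, APL valve failed=not, Fresh-gas outlet trips=not → not all inputs occur → does not occur.
Cylinder backup down [AND]: #1 pressure regulator offline=not, Supply hose failed=occurs → not all inputs occur → does not occur.
Vaporizer chain unavailable [AND]: Reserve vaporizer faulted=occurs, Flowmeter failed=occurs, South O2 cylinder fails=occurs → all inputs occur → occurs.
Pipeline path down [AND]: B CO2 absorber is down=occurs, Left pipeline inlet is down=occurs, Vaporizer chain unavailable=occurs → all inputs occur → occurs.
O2 supply down [AND]: Forward check valve 2 fails=not, Lower APL valve 2 is down=not → not all inputs occur → does not occur.
Scavenge line inoperative [AND]: O2 supply down=not, C fresh-gas outlet 2 is down=not → not all inputs occur → does not occur.
Anesthesia gas delivery interrupted [OR]: Breathing circuit down=not, Cylinder backup down=not, Pipeline path down=occurs, Scavenge line inoperative=not → at least one input occurs → occurs.

Yes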